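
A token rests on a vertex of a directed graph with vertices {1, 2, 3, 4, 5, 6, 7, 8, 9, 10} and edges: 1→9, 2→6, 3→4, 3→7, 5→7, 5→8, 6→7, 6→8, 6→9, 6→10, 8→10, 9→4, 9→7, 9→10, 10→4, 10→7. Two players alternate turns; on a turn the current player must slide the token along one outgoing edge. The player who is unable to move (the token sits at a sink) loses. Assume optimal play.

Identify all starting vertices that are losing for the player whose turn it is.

Label each position W (a win for the player to move) or L (a loss). A position with no legal move is L; any other position is W exactly when some move reaches an L, and L when every move reaches a W.
Every edge goes from a vertex to one that appears earlier in the order 7, 4, 10, 9, 8, 6, 3, 2, 5, 1, so processing vertices in that order labels each vertex after all of its successors.
7: no outgoing edge → L
4: no outgoing edge → L
10: can move to 4, which is L ⇒ W
9: can move to 4, which is L ⇒ W
8: the only move is to 10(W), a W ⇒ L
6: can move to 8, which is L ⇒ W
3: can move to 4, which is L ⇒ W
2: the only move is to 6(W), a W ⇒ L
5: can move to 8, which is L ⇒ W
1: the only move is to 9(W), a W ⇒ L
Reading off the rows marked L gives the requested list; there are 5 such vertices.

1, 2, 4, 7, 8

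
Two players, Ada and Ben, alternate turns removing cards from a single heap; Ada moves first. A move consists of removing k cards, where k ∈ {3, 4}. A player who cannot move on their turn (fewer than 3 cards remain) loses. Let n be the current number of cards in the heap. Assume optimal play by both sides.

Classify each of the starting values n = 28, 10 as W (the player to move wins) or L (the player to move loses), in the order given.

28: L, 10: W

Positions with no move are L. A position that does have a move is losing for the player to move precisely when every available move leads to a winning position for the opponent. Fill in the labels:
n=0: no move → L
n=1: no move → L
n=2: no move → L
n=3: W (go to 0, an L position)
n=4: W (go to 1, an L position)
n=5: W (go to 2, an L position)
n=6: W (go to 2, an L position)
n=7: L (options 4(W), 3(W) are all W)
n=8: L (options 5(W), 4(W) are all W)
n=9: L (options 6(W), 5(W) are all W)
n=10: W (go to 7, an L position)
n=11: W (go to 8, an L position)
n=12: W (go to 9, an L position)
n=13: W (go to 9, an L position)
n=14: L (options 11(W), 10(W) are all W)
n=15: L (options 12(W), 11(W) are all W)
n=16: L (options 13(W), 12(W) are all W)
n=17: W (go to 14, an L position)
n=18: W (go to 15, an L position)
n=19: W (go to 16, an L position)
n=20: W (go to 16, an L position)
n=21: L (options 18(W), 17(W) are all W)
n=22: L (options 19(W), 18(W) are all W)
n=23: L (options 20(W), 19(W) are all W)
n=24: W (go to 21, an L position)
n=25: W (go to 22, an L position)
n=26: W (go to 23, an L position)
n=27: W (go to 23, an L position)
n=28: L (options 25(W), 24(W) are all W)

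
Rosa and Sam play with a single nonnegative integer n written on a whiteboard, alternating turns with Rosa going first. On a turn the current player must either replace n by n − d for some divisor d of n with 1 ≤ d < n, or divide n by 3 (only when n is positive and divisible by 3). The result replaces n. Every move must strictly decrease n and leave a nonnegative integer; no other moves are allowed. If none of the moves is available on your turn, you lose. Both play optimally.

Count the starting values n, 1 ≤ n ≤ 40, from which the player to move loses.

14

Use the standard recursion: the mover loses at a terminal position; elsewhere, the mover wins exactly when some move hands the opponent an L position.
n=0: no move → L
n=1: no move → L
n=2: →1(L), so W
n=3: →1(L), so W
n=4: →2(W), 3(W) — all W, so L
n=5: →4(L), so W
n=6: →4(L), so W
n=7: →6(W) only, which is W, so L
n=8: →4(L), so W
n=9: →3(W), 6(W), 8(W) — all W, so L
n=10: →9(L), so W
n=11: →10(W) only, which is W, so L
n=12: →4(L), so W
n=13: →12(W) only, which is W, so L
n=14: →7(L), so W
n=15: →5(W), 10(W), 12(W), 14(W) — all W, so L
n=16: →15(L), so W
n=17: →16(W) only, which is W, so L
n=18: →9(L), so W
n=19: →18(W) only, which is W, so L
n=20: →15(L), so W
n=21: →7(L), so W
n=22: →11(L), so W
n=23: →22(W) only, which is W, so L
n=24: →23(L), so W
n=25: →20(W), 24(W) — all W, so L
n=26: →13(L), so W
n=27: →9(L), so W
n=28: →14(W), 21(W), 24(W), 26(W), 27(W) — all W, so L
n=29: →28(L), so W
n=30: →15(L), so W
n=31: →30(W) only, which is W, so L
n=32: →28(L), so W
n=33: →11(L), so W
n=34: →17(L), so W
n=35: →28(L), so W
n=36: →12(W), 18(W), 24(W), 27(W), 30(W), 32(W), 33(W), 34(W), 35(W) — all W, so L
n=37: →36(L), so W
n=38: →19(L), so W
n=39: →13(L), so W
n=40: →36(L), so W
L entries with 1 ≤ n ≤ 40 (n=0 is outside the asked range and is not counted): n = 1, 4, 7, 9, 11, 13, 15, 17, 19, 23, 25, 28, 31, 36; that makes 14.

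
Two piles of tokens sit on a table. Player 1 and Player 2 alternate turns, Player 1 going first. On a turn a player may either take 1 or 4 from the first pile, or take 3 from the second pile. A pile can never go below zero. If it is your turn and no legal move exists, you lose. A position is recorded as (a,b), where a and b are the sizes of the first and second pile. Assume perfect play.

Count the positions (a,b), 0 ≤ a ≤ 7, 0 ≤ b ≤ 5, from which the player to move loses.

Classify positions by backward induction: terminal positions (no move available) are L. From any other position, the mover wins iff some move reaches an L.
Every move lowers a or b (never raises either), so fill the grid row by row in increasing a, and left to right within a row: each cell's successors are then already labelled.
      b=0  b=1  b=2  b=3  b=4  b=5
a=0:    L    L    L    W    W    W
a=1:    W    W    W    L    L    L
a=2:    L    L    L    W    W    W
a=3:    W    W    W    L    L    L
a=4:    W    W    W    W    W    W
a=5:    L    L    L    W    W    W
a=6:    W    W    W    L    L    L
a=7:    L    L    L    W    W    W
Cells with no legal move (terminal, hence L): (0,0), (0,1), (0,2).
The remaining L cells, each justified by listing all of its moves:
(1,3): moves to (0,3)(W), (1,0)(W); every one is W ⇒ L
(1,4): moves to (0,4)(W), (1,1)(W); every one is W ⇒ L
(1,5): moves to (0,5)(W), (1,2)(W); every one is W ⇒ L
(2,0): the only move is to (1,0)(W), a W ⇒ L
(2,1): the only move is to (1,1)(W), a W ⇒ L
(2,2): the only move is to (1,2)(W), a W ⇒ L
(3,3): moves to (2,3)(W), (3,0)(W); every one is W ⇒ L
(3,4): moves to (2,4)(W), (3,1)(W); every one is W ⇒ L
(3,5): moves to (2,5)(W), (3,2)(W); every one is W ⇒ L
(5,0): moves to (4,0)(W), (1,0)(W); every one is W ⇒ L
(5,1): moves to (4,1)(W), (1,1)(W); every one is W ⇒ L
(5,2): moves to (4,2)(W), (1,2)(W); every one is W ⇒ L
(6,3): moves to (5,3)(W), (2,3)(W), (6,0)(W); every one is W ⇒ L
(6,4): moves to (5,4)(W), (2,4)(W), (6,1)(W); every one is W ⇒ L
(6,5): moves to (5,5)(W), (2,5)(W), (6,2)(W); every one is W ⇒ L
(7,0): moves to (6,0)(W), (3,0)(W); every one is W ⇒ L
(7,1): moves to (6,1)(W), (3,1)(W); every one is W ⇒ L
(7,2): moves to (6,2)(W), (3,2)(W); every one is W ⇒ L
Every other cell has at least one move into one of the L cells above, so it is W.
L cells per row: a=0: 3, a=1: 3, a=2: 3, a=3: 3, a=4: 0, a=5: 3, a=6: 3, a=7: 3; total 21.

21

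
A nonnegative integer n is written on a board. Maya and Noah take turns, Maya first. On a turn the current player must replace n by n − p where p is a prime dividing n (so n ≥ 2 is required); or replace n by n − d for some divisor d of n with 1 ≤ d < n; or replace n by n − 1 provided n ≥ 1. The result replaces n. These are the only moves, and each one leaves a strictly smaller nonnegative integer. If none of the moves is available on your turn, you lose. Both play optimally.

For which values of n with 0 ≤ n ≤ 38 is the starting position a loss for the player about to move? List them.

Compute win/loss labels from the base case upward. A position with no move is L. Any other position is W if it can reach an L in one move, else L.
n=0: no move → L
n=1: reaches L-position 0 → W
n=2: reaches L-position 0 → W
n=3: reaches L-position 0 → W
n=4: only reaches 2(W), 3(W), all W → L
n=5: reaches L-position 0 → W
n=6: reaches L-position 4 → W
n=7: reaches L-position 0 → W
n=8: reaches L-position 4 → W
n=9: only reaches 6(W), 8(W), all W → L
n=10: reaches L-position 9 → W
n=11: reaches L-position 0 → W
n=12: reaches L-position 9 → W
n=13: reaches L-position 0 → W
n=14: only reaches 7(W), 12(W), 13(W), all W → L
n=15: reaches L-position 14 → W
n=16: reaches L-position 14 → W
n=17: reaches L-position 0 → W
n=18: reaches L-position 9 → W
n=19: reaches L-position 0 → W
n=20: only reaches 10(W), 15(W), 16(W), 18(W), 19(W), all W → L
n=21: reaches L-position 14 → W
n=22: reaches L-position 20 → W
n=23: reaches L-position 0 → W
n=24: reaches L-position 20 → W
n=25: reaches L-position 20 → W
n=26: only reaches 13(W), 24(W), 25(W), all W → L
n=27: reaches L-position 26 → W
n=28: reaches L-position 14 → W
n=29: reaches L-position 0 → W
n=30: reaches L-position 20 → W
n=31: reaches L-position 0 → W
n=32: only reaches 16(W), 24(W), 28(W), 30(W), 31(W), all W → L
n=33: reaches L-position 32 → W
n=34: reaches L-position 32 → W
n=35: only reaches 28(W), 30(W), 34(W), all W → L
n=36: reaches L-position 32 → W
n=37: reaches L-position 0 → W
n=38: only reaches 19(W), 36(W), 37(W), all W → L
Reading off the rows marked L gives the requested list; there are 9 such values of n.

0, 4, 9, 14, 20, 26, 32, 35, 38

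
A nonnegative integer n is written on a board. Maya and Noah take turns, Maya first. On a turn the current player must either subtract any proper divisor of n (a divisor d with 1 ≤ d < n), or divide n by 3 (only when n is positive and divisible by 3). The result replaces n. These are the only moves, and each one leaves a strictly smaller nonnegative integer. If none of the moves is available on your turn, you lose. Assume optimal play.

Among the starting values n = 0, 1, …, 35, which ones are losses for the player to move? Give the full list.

Label each position W (a win for the player to move) or L (a loss). A position with no legal move is L; any other position is W exactly when some move reaches an L, and L when every move reaches a W.
n=0: no move → L
n=1: no move → L
n=2: →1(L), so W
n=3: →1(L), so W
n=4: →2(W), 3(W) — all W, so L
n=5: →4(L), so W
n=6: →4(L), so W
n=7: →6(W) only, which is W, so L
n=8: →4(L), so W
n=9: →3(W), 6(W), 8(W) — all W, so L
n=10: →9(L), so W
n=11: →10(W) only, which is W, so L
n=12: →4(L), so W
n=13: →12(W) only, which is W, so L
n=14: →7(L), so W
n=15: →5(W), 10(W), 12(W), 14(W) — all W, so L
n=16: →15(L), so W
n=17: →16(W) only, which is W, so L
n=18: →9(L), so W
n=19: →18(W) only, which is W, so L
n=20: →15(L), so W
n=21: →7(L), so W
n=22: →11(L), so W
n=23: →22(W) only, which is W, so L
n=24: →23(L), so W
n=25: →20(W), 24(W) — all W, so L
n=26: →13(L), so W
n=27: →9(L), so W
n=28: →14(W), 21(W), 24(W), 26(W), 27(W) — all W, so L
n=29: →28(L), so W
n=30: →15(L), so W
n=31: →30(W) only, which is W, so L
n=32: →28(L), so W
n=33: →11(L), so W
n=34: →17(L), so W
n=35: →28(L), so W
Reading off the rows marked L gives the requested list; there are 14 such values of n.

0, 1, 4, 7, 9, 11, 13, 15, 17, 19, 23, 25, 28, 31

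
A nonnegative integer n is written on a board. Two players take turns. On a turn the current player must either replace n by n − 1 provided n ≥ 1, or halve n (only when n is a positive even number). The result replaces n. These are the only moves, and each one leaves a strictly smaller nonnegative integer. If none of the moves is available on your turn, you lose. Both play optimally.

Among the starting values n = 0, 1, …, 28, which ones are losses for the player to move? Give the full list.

Label each position W (a win for the player to move) or L (a loss). A position with no legal move is L; any other position is W exactly when some move reaches an L, and L when every move reaches a W.
n=0: no move → L
n=1: W (go to 0, an L position)
n=2: L (sole option 1(W) is W)
n=3: W (go to 2, an L position)
n=4: W (go to 2, an L position)
n=5: L (sole option 4(W) is W)
n=6: W (go to 5, an L position)
n=7: L (sole option 6(W) is W)
n=8: W (go to 7, an L position)
n=9: L (sole option 8(W) is W)
n=10: W (go to 5, an L position)
n=11: L (sole option 10(W) is W)
n=12: W (go to 11, an L position)
n=13: L (sole option 12(W) is W)
n=14: W (go to 7, an L position)
n=15: L (sole option 14(W) is W)
n=16: W (go to 15, an L position)
n=17: L (sole option 16(W) is W)
n=18: W (go to 9, an L position)
n=19: L (sole option 18(W) is W)
n=20: W (go to 19, an L position)
n=21: L (sole option 20(W) is W)
n=22: W (go to 11, an L position)
n=23: L (sole option 22(W) is W)
n=24: W (go to 23, an L position)
n=25: L (sole option 24(W) is W)
n=26: W (go to 13, an L position)
n=27: L (sole option 26(W) is W)
n=28: W (go to 27, an L position)
Reading off the rows marked L gives the requested list; there are 14 such values of n.

0, 2, 5, 7, 9, 11, 13, 15, 17, 19, 21, 23, 25, 27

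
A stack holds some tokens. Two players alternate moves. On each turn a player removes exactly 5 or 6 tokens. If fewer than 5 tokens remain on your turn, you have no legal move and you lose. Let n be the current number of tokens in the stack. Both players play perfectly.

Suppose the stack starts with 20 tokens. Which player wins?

Use the standard recursion: the mover loses at a terminal position; elsewhere, the mover wins exactly when some move hands the opponent an L position.
n=0: no move → L
n=1: no move → L
n=2: no move → L
n=3: no move → L
n=4: no move → L
n=5: W (go to 0, an L position)
n=6: W (go to 1, an L position)
n=7: W (go to 2, an L position)
n=8: W (go to 3, an L position)
n=9: W (go to 4, an L position)
n=10: W (go to 4, an L position)
n=11: L (options 6(W), 5(W) are all W)
n=12: L (options 7(W), 6(W) are all W)
n=13: L (options 8(W), 7(W) are all W)
n=14: L (options 9(W), 8(W) are all W)
n=15: L (options 10(W), 9(W) are all W)
n=16: W (go to 11, an L position)
n=17: W (go to 12, an L position)
n=18: W (go to 13, an L position)
n=19: W (go to 14, an L position)
n=20: W (go to 15, an L position)
From 20 the player to move can remove 5, leaving 15, reaching an L position.

The first player wins.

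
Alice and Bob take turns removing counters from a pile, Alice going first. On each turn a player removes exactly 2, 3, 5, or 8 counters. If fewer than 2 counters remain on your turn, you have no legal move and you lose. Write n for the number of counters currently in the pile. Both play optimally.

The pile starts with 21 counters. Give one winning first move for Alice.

Remove 3, leaving 18.

Work bottom-up. With no move the player to move loses. Otherwise the position is W if at least one move leads to an L position for the opponent, and L if every move leads to a W.
n=0: no move → L
n=1: no move → L
n=2: reaches L-position 0 → W
n=3: reaches L-position 1 → W
n=4: reaches L-position 1 → W
n=5: reaches L-position 0 → W
n=6: reaches L-position 1 → W
n=7: only reaches 5(W), 4(W), 2(W), all W → L
n=8: reaches L-position 0 → W
n=9: reaches L-position 7 → W
n=10: reaches L-position 7 → W
n=11: only reaches 9(W), 8(W), 6(W), 3(W), all W → L
n=12: reaches L-position 7 → W
n=13: reaches L-position 11 → W
n=14: reaches L-position 11 → W
n=15: reaches L-position 7 → W
n=16: reaches L-position 11 → W
n=17: only reaches 15(W), 14(W), 12(W), 9(W), all W → L
n=18: only reaches 16(W), 15(W), 13(W), 10(W), all W → L
n=19: reaches L-position 17 → W
n=20: reaches L-position 18 → W
n=21: reaches L-position 18 → W
From 21, the L positions reachable in one move are: 18.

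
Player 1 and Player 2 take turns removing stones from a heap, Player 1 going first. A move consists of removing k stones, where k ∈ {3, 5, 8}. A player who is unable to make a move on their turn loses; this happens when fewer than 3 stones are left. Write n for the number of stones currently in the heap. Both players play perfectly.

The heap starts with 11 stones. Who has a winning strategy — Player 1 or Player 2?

Player 2 wins.

Compute win/loss labels from the base case upward. A position with no move is L. Any other position is W if it can reach an L in one move, else L.
n=0: no move → L
n=1: no move → L
n=2: no move → L
n=3: →0(L), so W
n=4: →1(L), so W
n=5: →2(L), so W
n=6: →1(L), so W
n=7: →2(L), so W
n=8: →0(L), so W
n=9: →1(L), so W
n=10: →2(L), so W
n=11: →8(W), 6(W), 3(W) — all W, so L
The starting position 11 is L: whatever Player 1 does, the opponent receives a W position.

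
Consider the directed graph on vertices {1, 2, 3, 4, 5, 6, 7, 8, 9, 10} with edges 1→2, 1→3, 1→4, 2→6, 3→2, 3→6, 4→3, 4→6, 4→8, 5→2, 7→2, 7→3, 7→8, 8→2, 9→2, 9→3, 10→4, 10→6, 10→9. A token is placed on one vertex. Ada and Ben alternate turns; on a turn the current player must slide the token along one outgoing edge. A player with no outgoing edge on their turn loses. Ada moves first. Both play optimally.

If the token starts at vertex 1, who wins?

Classify positions by backward induction: terminal positions (no move available) are L. From any other position, the mover wins iff some move reaches an L.
Every edge goes from a vertex to one that appears earlier in the order 6, 2, 8, 5, 3, 9, 4, 1, 7, 10, so processing vertices in that order labels each vertex after all of its successors.
6: no outgoing edge → L
2: →6(L), so W
8: →2(W) only, which is W, so L
5: →2(W) only, which is W, so L
3: →6(L), so W
9: →3(W), 2(W) — all W, so L
4: →8(L), so W
1: →4(W), 3(W), 2(W) — all W, so L
7: →8(L), so W
10: →9(L), so W
The starting position 1 is L: whatever Ada does, the opponent receives a W position.

Ben wins.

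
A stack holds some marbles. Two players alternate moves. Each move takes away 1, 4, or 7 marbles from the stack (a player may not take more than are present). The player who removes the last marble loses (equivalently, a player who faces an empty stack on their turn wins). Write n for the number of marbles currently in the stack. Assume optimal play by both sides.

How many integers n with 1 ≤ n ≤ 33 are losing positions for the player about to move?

13

Build the W/L table. Terminal = W. A non-terminal position is W if it has a move to some L; otherwise it is L.
n=0: no move; the opponent has just taken the last marble and therefore loses → W
n=1: the only move is to 0(W), a W ⇒ L
n=2: can move to 1, which is L ⇒ W
n=3: the only move is to 2(W), a W ⇒ L
n=4: can move to 3, which is L ⇒ W
n=5: can move to 1, which is L ⇒ W
n=6: moves to 5(W), 2(W); every one is W ⇒ L
n=7: can move to 6, which is L ⇒ W
n=8: can move to 1, which is L ⇒ W
n=9: moves to 8(W), 5(W), 2(W); every one is W ⇒ L
n=10: can move to 9, which is L ⇒ W
n=11: moves to 10(W), 7(W), 4(W); every one is W ⇒ L
n=12: can move to 11, which is L ⇒ W
n=13: can move to 9, which is L ⇒ W
n=14: moves to 13(W), 10(W), 7(W); every one is W ⇒ L
n=15: can move to 14, which is L ⇒ W
n=16: can move to 9, which is L ⇒ W
n=17: moves to 16(W), 13(W), 10(W); every one is W ⇒ L
n=18: can move to 17, which is L ⇒ W
n=19: moves to 18(W), 15(W), 12(W); every one is W ⇒ L
n=20: can move to 19, which is L ⇒ W
n=21: can move to 17, which is L ⇒ W
n=22: moves to 21(W), 18(W), 15(W); every one is W ⇒ L
n=23: can move to 22, which is L ⇒ W
n=24: can move to 17, which is L ⇒ W
n=25: moves to 24(W), 21(W), 18(W); every one is W ⇒ L
n=26: can move to 25, which is L ⇒ W
n=27: moves to 26(W), 23(W), 20(W); every one is W ⇒ L
n=28: can move to 27, which is L ⇒ W
n=29: can move to 25, which is L ⇒ W
n=30: moves to 29(W), 26(W), 23(W); every one is W ⇒ L
n=31: can move to 30, which is L ⇒ W
n=32: can move to 25, which is L ⇒ W
n=33: moves to 32(W), 29(W), 26(W); every one is W ⇒ L
L entries with 1 ≤ n ≤ 33 (the range starts at n=1): n = 1, 3, 6, 9, 11, 14, 17, 19, 22, 25, 27, 30, 33; that makes 13.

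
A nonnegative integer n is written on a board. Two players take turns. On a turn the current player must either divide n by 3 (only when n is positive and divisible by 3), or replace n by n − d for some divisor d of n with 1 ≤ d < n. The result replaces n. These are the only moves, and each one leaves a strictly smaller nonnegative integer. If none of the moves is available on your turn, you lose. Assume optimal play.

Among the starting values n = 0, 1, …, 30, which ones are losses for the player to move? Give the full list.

0, 1, 4, 7, 9, 11, 13, 15, 17, 19, 23, 25, 28

Compute win/loss labels from the base case upward. A position with no move is L. Any other position is W if it can reach an L in one move, else L.
n=0: no move → L
n=1: no move → L
n=2: reaches L-position 1 → W
n=3: reaches L-position 1 → W
n=4: only reaches 2(W), 3(W), all W → L
n=5: reaches L-position 4 → W
n=6: reaches L-position 4 → W
n=7: only reaches 6(W), which is W → L
n=8: reaches L-position 4 → W
n=9: only reaches 3(W), 6(W), 8(W), all W → L
n=10: reaches L-position 9 → W
n=11: only reaches 10(W), which is W → L
n=12: reaches L-position 4 → W
n=13: only reaches 12(W), which is W → L
n=14: reaches L-position 7 → W
n=15: only reaches 5(W), 10(W), 12(W), 14(W), all W → L
n=16: reaches L-position 15 → W
n=17: only reaches 16(W), which is W → L
n=18: reaches L-position 9 → W
n=19: only reaches 18(W), which is W → L
n=20: reaches L-position 15 → W
n=21: reaches L-position 7 → W
n=22: reaches L-position 11 → W
n=23: only reaches 22(W), which is W → L
n=24: reaches L-position 23 → W
n=25: only reaches 20(W), 24(W), all W → L
n=26: reaches L-position 13 → W
n=27: reaches L-position 9 → W
n=28: only reaches 14(W), 21(W), 24(W), 26(W), 27(W), all W → L
n=29: reaches L-position 28 → W
n=30: reaches L-position 15 → W
The losing starting values of n are exactly the entries labelled L in this table (13 of them).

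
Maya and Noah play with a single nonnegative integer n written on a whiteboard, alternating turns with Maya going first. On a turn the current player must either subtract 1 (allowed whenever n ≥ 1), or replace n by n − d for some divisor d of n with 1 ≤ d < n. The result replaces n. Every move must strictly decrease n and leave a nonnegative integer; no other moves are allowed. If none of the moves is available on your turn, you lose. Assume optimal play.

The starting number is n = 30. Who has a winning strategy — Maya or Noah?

Build the W/L table. Terminal = L. A non-terminal position is W if it has a move to some L; otherwise it is L.
n=0: no move → L
n=1: W (go to 0, an L position)
n=2: L (sole option 1(W) is W)
n=3: W (go to 2, an L position)
n=4: W (go to 2, an L position)
n=5: L (sole option 4(W) is W)
n=6: W (go to 5, an L position)
n=7: L (sole option 6(W) is W)
n=8: W (go to 7, an L position)
n=9: L (options 6(W), 8(W) are all W)
n=10: W (go to 5, an L position)
n=11: L (sole option 10(W) is W)
n=12: W (go to 9, an L position)
n=13: L (sole option 12(W) is W)
n=14: W (go to 7, an L position)
n=15: L (options 10(W), 12(W), 14(W) are all W)
n=16: W (go to 15, an L position)
n=17: L (sole option 16(W) is W)
n=18: W (go to 9, an L position)
n=19: L (sole option 18(W) is W)
n=20: W (go to 15, an L position)
n=21: L (options 14(W), 18(W), 20(W) are all W)
n=22: W (go to 11, an L position)
n=23: L (sole option 22(W) is W)
n=24: W (go to 21, an L position)
n=25: L (options 20(W), 24(W) are all W)
n=26: W (go to 13, an L position)
n=27: L (options 18(W), 24(W), 26(W) are all W)
n=28: W (go to 21, an L position)
n=29: L (sole option 28(W) is W)
n=30: W (go to 15, an L position)
From 30 Maya can move to 15, reaching an L position.

Maya wins.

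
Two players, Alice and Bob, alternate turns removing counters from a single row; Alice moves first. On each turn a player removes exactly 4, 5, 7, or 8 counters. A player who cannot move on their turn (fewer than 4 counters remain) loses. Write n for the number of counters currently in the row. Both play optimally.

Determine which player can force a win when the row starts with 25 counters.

Bob wins.

Classify positions by backward induction: terminal positions (no move available) are L. From any other position, the mover wins iff some move reaches an L.
n=0: no move → L
n=1: no move → L
n=2: no move → L
n=3: no move → L
n=4: can move to 0, which is L ⇒ W
n=5: can move to 1, which is L ⇒ W
n=6: can move to 2, which is L ⇒ W
n=7: can move to 3, which is L ⇒ W
n=8: can move to 3, which is L ⇒ W
n=9: can move to 2, which is L ⇒ W
n=10: can move to 3, which is L ⇒ W
n=11: can move to 3, which is L ⇒ W
n=12: moves to 8(W), 7(W), 5(W), 4(W); every one is W ⇒ L
n=13: moves to 9(W), 8(W), 6(W), 5(W); every one is W ⇒ L
n=14: moves to 10(W), 9(W), 7(W), 6(W); every one is W ⇒ L
n=15: moves to 11(W), 10(W), 8(W), 7(W); every one is W ⇒ L
n=16: can move to 12, which is L ⇒ W
n=17: can move to 13, which is L ⇒ W
n=18: can move to 14, which is L ⇒ W
n=19: can move to 15, which is L ⇒ W
n=20: can move to 15, which is L ⇒ W
n=21: can move to 14, which is L ⇒ W
n=22: can move to 15, which is L ⇒ W
n=23: can move to 15, which is L ⇒ W
n=24: moves to 20(W), 19(W), 17(W), 16(W); every one is W ⇒ L
n=25: moves to 21(W), 20(W), 18(W), 17(W); every one is W ⇒ L
The starting position 25 is L: whatever Alice does, the opponent receives a W position.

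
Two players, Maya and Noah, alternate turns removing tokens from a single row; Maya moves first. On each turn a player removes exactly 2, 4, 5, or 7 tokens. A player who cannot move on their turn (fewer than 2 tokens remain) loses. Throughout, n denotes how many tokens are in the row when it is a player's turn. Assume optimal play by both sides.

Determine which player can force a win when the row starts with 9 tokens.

Noah wins.

Work bottom-up. With no move the player to move loses. Otherwise the position is W if at least one move leads to an L position for the opponent, and L if every move leads to a W.
n=0: no move → L
n=1: no move → L
n=2: can move to 0, which is L ⇒ W
n=3: can move to 1, which is L ⇒ W
n=4: can move to 0, which is L ⇒ W
n=5: can move to 1, which is L ⇒ W
n=6: can move to 1, which is L ⇒ W
n=7: can move to 0, which is L ⇒ W
n=8: can move to 1, which is L ⇒ W
n=9: moves to 7(W), 5(W), 4(W), 2(W); every one is W ⇒ L
The starting position 9 is L: whatever Maya does, the opponent receives a W position.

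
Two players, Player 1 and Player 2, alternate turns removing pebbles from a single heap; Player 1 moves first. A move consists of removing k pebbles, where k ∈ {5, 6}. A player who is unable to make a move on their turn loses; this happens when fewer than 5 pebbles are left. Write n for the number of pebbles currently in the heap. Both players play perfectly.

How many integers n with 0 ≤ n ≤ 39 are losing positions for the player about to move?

20

Classify positions by backward induction: terminal positions (no move available) are L. From any other position, the mover wins iff some move reaches an L.
n=0: no move → L
n=1: no move → L
n=2: no move → L
n=3: no move → L
n=4: no move → L
n=5: W (go to 0, an L position)
n=6: W (go to 1, an L position)
n=7: W (go to 2, an L position)
n=8: W (go to 3, an L position)
n=9: W (go to 4, an L position)
n=10: W (go to 4, an L position)
n=11: L (options 6(W), 5(W) are all W)
n=12: L (options 7(W), 6(W) are all W)
n=13: L (options 8(W), 7(W) are all W)
n=14: L (options 9(W), 8(W) are all W)
n=15: L (options 10(W), 9(W) are all W)
n=16: W (go to 11, an L position)
n=17: W (go to 12, an L position)
n=18: W (go to 13, an L position)
n=19: W (go to 14, an L position)
n=20: W (go to 15, an L position)
n=21: W (go to 15, an L position)
n=22: L (options 17(W), 16(W) are all W)
n=23: L (options 18(W), 17(W) are all W)
n=24: L (options 19(W), 18(W) are all W)
n=25: L (options 20(W), 19(W) are all W)
n=26: L (options 21(W), 20(W) are all W)
n=27: W (go to 22, an L position)
n=28: W (go to 23, an L position)
n=29: W (go to 24, an L position)
n=30: W (go to 25, an L position)
n=31: W (go to 26, an L position)
n=32: W (go to 26, an L position)
n=33: L (options 28(W), 27(W) are all W)
n=34: L (options 29(W), 28(W) are all W)
n=35: L (options 30(W), 29(W) are all W)
n=36: L (options 31(W), 30(W) are all W)
n=37: L (options 32(W), 31(W) are all W)
n=38: W (go to 33, an L position)
n=39: W (go to 34, an L position)
L entries with 0 ≤ n ≤ 39: n = 0, 1, 2, 3, 4, 11, 12, 13, 14, 15, 22, 23, 24, 25, 26, 33, 34, 35, 36, 37; that makes 20.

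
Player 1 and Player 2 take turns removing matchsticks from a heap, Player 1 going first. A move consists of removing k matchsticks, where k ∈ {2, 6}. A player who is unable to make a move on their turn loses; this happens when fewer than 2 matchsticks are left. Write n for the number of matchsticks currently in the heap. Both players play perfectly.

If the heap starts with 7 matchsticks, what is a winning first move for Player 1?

Work bottom-up. With no move the player to move loses. Otherwise the position is W if at least one move leads to an L position for the opponent, and L if every move leads to a W.
n=0: no move → L
n=1: no move → L
n=2: can move to 0, which is L ⇒ W
n=3: can move to 1, which is L ⇒ W
n=4: the only move is to 2(W), a W ⇒ L
n=5: the only move is to 3(W), a W ⇒ L
n=6: can move to 4, which is L ⇒ W
n=7: can move to 5, which is L ⇒ W
From 7, the L positions reachable in one move are: 5, 1. Any move reaching one of these is winning.

Remove 2, leaving 5.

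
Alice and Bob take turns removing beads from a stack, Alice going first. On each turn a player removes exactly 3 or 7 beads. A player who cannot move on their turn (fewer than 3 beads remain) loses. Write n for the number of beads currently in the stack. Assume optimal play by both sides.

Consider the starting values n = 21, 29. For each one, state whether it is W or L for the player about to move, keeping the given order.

21: L, 29: W

Compute win/loss labels from the base case upward. A position with no move is L. Any other position is W if it can reach an L in one move, else L.
n=0: no move → L
n=1: no move → L
n=2: no move → L
n=3: reaches L-position 0 → W
n=4: reaches L-position 1 → W
n=5: reaches L-position 2 → W
n=6: only reaches 3(W), which is W → L
n=7: reaches L-position 0 → W
n=8: reaches L-position 1 → W
n=9: reaches L-position 6 → W
n=10: only reaches 7(W), 3(W), all W → L
n=11: only reaches 8(W), 4(W), all W → L
n=12: only reaches 9(W), 5(W), all W → L
n=13: reaches L-position 10 → W
n=14: reaches L-position 11 → W
n=15: reaches L-position 12 → W
n=16: only reaches 13(W), 9(W), all W → L
n=17: reaches L-position 10 → W
n=18: reaches L-position 11 → W
n=19: reaches L-position 16 → W
n=20: only reaches 17(W), 13(W), all W → L
n=21: only reaches 18(W), 14(W), all W → L
n=22: only reaches 19(W), 15(W), all W → L
n=23: reaches L-position 20 → W
n=24: reaches L-position 21 → W
n=25: reaches L-position 22 → W
n=26: only reaches 23(W), 19(W), all W → L
n=27: reaches L-position 20 → W
n=28: reaches L-position 21 → W
n=29: reaches L-position 26 → W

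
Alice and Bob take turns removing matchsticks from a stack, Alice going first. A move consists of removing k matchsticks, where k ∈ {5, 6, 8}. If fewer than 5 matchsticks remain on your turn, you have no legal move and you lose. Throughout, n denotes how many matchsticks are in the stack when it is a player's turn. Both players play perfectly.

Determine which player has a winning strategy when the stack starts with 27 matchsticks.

Bob wins.

Build the W/L table. Terminal = L. A non-terminal position is W if it has a move to some L; otherwise it is L.
n=0: no move → L
n=1: no move → L
n=2: no move → L
n=3: no move → L
n=4: no move → L
n=5: can move to 0, which is L ⇒ W
n=6: can move to 1, which is L ⇒ W
n=7: can move to 2, which is L ⇒ W
n=8: can move to 3, which is L ⇒ W
n=9: can move to 4, which is L ⇒ W
n=10: can move to 4, which is L ⇒ W
n=11: can move to 3, which is L ⇒ W
n=12: can move to 4, which is L ⇒ W
n=13: moves to 8(W), 7(W), 5(W); every one is W ⇒ L
n=14: moves to 9(W), 8(W), 6(W); every one is W ⇒ L
n=15: moves to 10(W), 9(W), 7(W); every one is W ⇒ L
n=16: moves to 11(W), 10(W), 8(W); every one is W ⇒ L
n=17: moves to 12(W), 11(W), 9(W); every one is W ⇒ L
n=18: can move to 13, which is L ⇒ W
n=19: can move to 14, which is L ⇒ W
n=20: can move to 15, which is L ⇒ W
n=21: can move to 16, which is L ⇒ W
n=22: can move to 17, which is L ⇒ W
n=23: can move to 17, which is L ⇒ W
n=24: can move to 16, which is L ⇒ W
n=25: can move to 17, which is L ⇒ W
n=26: moves to 21(W), 20(W), 18(W); every one is W ⇒ L
n=27: moves to 22(W), 21(W), 19(W); every one is W ⇒ L
The starting position 27 is L: whatever Alice does, the opponent receives a W position.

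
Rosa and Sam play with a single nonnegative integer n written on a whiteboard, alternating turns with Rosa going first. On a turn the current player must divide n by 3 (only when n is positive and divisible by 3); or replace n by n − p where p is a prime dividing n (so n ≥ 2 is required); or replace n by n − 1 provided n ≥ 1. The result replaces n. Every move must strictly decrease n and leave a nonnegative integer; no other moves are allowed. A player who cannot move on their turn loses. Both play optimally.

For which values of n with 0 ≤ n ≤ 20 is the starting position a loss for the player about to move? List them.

Compute win/loss labels from the base case upward. A position with no move is L. Any other position is W if it can reach an L in one move, else L.
n=0: no move → L
n=1: can move to 0, which is L ⇒ W
n=2: can move to 0, which is L ⇒ W
n=3: can move to 0, which is L ⇒ W
n=4: moves to 2(W), 3(W); every one is W ⇒ L
n=5: can move to 0, which is L ⇒ W
n=6: can move to 4, which is L ⇒ W
n=7: can move to 0, which is L ⇒ W
n=8: moves to 6(W), 7(W); every one is W ⇒ L
n=9: can move to 8, which is L ⇒ W
n=10: can move to 8, which is L ⇒ W
n=11: can move to 0, which is L ⇒ W
n=12: can move to 4, which is L ⇒ W
n=13: can move to 0, which is L ⇒ W
n=14: moves to 7(W), 12(W), 13(W); every one is W ⇒ L
n=15: can move to 14, which is L ⇒ W
n=16: can move to 14, which is L ⇒ W
n=17: can move to 0, which is L ⇒ W
n=18: moves to 6(W), 15(W), 16(W), 17(W); every one is W ⇒ L
n=19: can move to 0, which is L ⇒ W
n=20: can move to 18, which is L ⇒ W
The losing starting values of n are exactly the entries labelled L in this table (5 of them).

0, 4, 8, 14, 18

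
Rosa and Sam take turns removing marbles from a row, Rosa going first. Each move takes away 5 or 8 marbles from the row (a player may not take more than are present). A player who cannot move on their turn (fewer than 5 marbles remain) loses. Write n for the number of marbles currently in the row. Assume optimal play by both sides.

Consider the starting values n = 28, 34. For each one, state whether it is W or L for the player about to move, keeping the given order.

Work bottom-up. With no move the player to move loses. Otherwise the position is W if at least one move leads to an L position for the opponent, and L if every move leads to a W.
n=0: no move → L
n=1: no move → L
n=2: no move → L
n=3: no move → L
n=4: no move → L
n=5: →0(L), so W
n=6: →1(L), so W
n=7: →2(L), so W
n=8: →3(L), so W
n=9: →4(L), so W
n=10: →2(L), so W
n=11: →3(L), so W
n=12: →4(L), so W
n=13: →8(W), 5(W) — all W, so L
n=14: →9(W), 6(W) — all W, so L
n=15: →10(W), 7(W) — all W, so L
n=16: →11(W), 8(W) — all W, so L
n=17: →12(W), 9(W) — all W, so L
n=18: →13(L), so W
n=19: →14(L), so W
n=20: →15(L), so W
n=21: →16(L), so W
n=22: →17(L), so W
n=23: →15(L), so W
n=24: →16(L), so W
n=25: →17(L), so W
n=26: →21(W), 18(W) — all W, so L
n=27: →22(W), 19(W) — all W, so L
n=28: →23(W), 20(W) — all W, so L
n=29: →24(W), 21(W) — all W, so L
n=30: →25(W), 22(W) — all W, so L
n=31: →26(L), so W
n=32: →27(L), so W
n=33: →28(L), so W
n=34: →29(L), so W

28: L, 34: W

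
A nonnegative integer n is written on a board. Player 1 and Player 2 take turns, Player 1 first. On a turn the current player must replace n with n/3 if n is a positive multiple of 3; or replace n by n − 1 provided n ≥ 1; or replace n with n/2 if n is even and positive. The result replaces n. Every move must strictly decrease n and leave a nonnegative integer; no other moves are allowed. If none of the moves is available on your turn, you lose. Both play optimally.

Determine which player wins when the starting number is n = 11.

Player 2 wins.

Label each position W (a win for the player to move) or L (a loss). A position with no legal move is L; any other position is W exactly when some move reaches an L, and L when every move reaches a W.
n=0: no move → L
n=1: can move to 0, which is L ⇒ W
n=2: the only move is to 1(W), a W ⇒ L
n=3: can move to 2, which is L ⇒ W
n=4: can move to 2, which is L ⇒ W
n=5: the only move is to 4(W), a W ⇒ L
n=6: can move to 2, which is L ⇒ W
n=7: the only move is to 6(W), a W ⇒ L
n=8: can move to 7, which is L ⇒ W
n=9: moves to 3(W), 8(W); every one is W ⇒ L
n=10: can move to 5, which is L ⇒ W
n=11: the only move is to 10(W), a W ⇒ L
Every move from 11 reaches a W position, so the mover loses.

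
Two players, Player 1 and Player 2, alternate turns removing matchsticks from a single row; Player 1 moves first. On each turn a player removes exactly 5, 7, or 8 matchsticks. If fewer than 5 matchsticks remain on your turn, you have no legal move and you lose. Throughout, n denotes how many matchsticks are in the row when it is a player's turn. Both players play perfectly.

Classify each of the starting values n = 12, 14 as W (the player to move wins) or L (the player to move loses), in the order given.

Build the W/L table. Terminal = L. A non-terminal position is W if it has a move to some L; otherwise it is L.
n=0: no move → L
n=1: no move → L
n=2: no move → L
n=3: no move → L
n=4: no move → L
n=5: W (go to 0, an L position)
n=6: W (go to 1, an L position)
n=7: W (go to 2, an L position)
n=8: W (go to 3, an L position)
n=9: W (go to 4, an L position)
n=10: W (go to 3, an L position)
n=11: W (go to 4, an L position)
n=12: W (go to 4, an L position)
n=13: L (options 8(W), 6(W), 5(W) are all W)
n=14: L (options 9(W), 7(W), 6(W) are all W)

12: W, 14: L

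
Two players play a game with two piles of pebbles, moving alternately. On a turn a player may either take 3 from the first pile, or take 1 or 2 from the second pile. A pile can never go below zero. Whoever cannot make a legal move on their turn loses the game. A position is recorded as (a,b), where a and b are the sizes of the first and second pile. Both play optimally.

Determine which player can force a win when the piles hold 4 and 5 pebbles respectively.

Label each position W (a win for the player to move) or L (a loss). A position with no legal move is L; any other position is W exactly when some move reaches an L, and L when every move reaches a W.
No move ever increases a pile, so every position that can arise here has a ≤ 4 and b ≤ 5; it is enough to label the cells with 0 ≤ a ≤ 4 and 0 ≤ b ≤ 5.
Every move lowers a or b (never raises either), so fill the grid row by row in increasing a, and left to right within a row: each cell's successors are then already labelled.
      b=0  b=1  b=2  b=3  b=4  b=5
a=0:    L    W    W    L    W    W
a=1:    L    W    W    L    W    W
a=2:    L    W    W    L    W    W
a=3:    W    L    W    W    L    W
a=4:    W    L    W    W    L    W
Cells with no legal move (terminal, hence L): (0,0), (1,0), (2,0).
The remaining L cells, each justified by listing all of its moves:
(0,3): L (options (0,2)(W), (0,1)(W) are all W)
(1,3): L (options (1,2)(W), (1,1)(W) are all W)
(2,3): L (options (2,2)(W), (2,1)(W) are all W)
(3,1): L (options (0,1)(W), (3,0)(W) are all W)
(3,4): L (options (0,4)(W), (3,3)(W), (3,2)(W) are all W)
(4,1): L (options (1,1)(W), (4,0)(W) are all W)
(4,4): L (options (1,4)(W), (4,3)(W), (4,2)(W) are all W)
Every other cell has at least one move into one of the L cells above, so it is W.
From (4,5) the player to move can move to (4,4), reaching an L position.

The first player wins.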